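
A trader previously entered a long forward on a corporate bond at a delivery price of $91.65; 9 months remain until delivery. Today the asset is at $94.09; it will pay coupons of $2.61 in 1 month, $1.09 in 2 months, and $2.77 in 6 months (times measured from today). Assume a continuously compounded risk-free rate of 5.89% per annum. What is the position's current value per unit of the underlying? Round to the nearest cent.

$0.03

PV(remaining coupons) I = 2.61·e^(−0.0589·1/12) + 1.09·e^(−0.0589·2/12) + 2.77·e^(−0.0589·6/12) = 6.3662
Current forward F = (S − I)·e^(rT) = (94.09 − 6.3662)·e^(0.0589·9/12) = 87.7238 × 1.045165 = 91.6858
Value (long) = (F − K)·e^(−rT) = (91.6858 − 91.65) × 0.956787 = 0.0343
Value = $0.03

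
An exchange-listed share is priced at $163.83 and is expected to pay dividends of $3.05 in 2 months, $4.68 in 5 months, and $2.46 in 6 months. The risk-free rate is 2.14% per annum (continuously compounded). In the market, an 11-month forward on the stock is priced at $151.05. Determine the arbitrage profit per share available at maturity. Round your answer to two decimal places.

$5.71 per share

PV(dividends) I = 3.05·e^(−0.0214·2/12) + 4.68·e^(−0.0214·5/12) + 2.46·e^(−0.0214·6/12) = 10.1114
Fair forward F* = (S − I)·e^(rT) = (163.83 − 10.1114)·e^0.019617 = 153.7186 × 1.019811 = 156.7639
Market $151.05 < fair 156.7639: forward underpriced → reverse cash-and-carry (short the stock, invest proceeds at r, pay the dividends, go long the forward).
Profit at T = |F_mkt − F*| = |151.05 − 156.7639| = $5.71 per share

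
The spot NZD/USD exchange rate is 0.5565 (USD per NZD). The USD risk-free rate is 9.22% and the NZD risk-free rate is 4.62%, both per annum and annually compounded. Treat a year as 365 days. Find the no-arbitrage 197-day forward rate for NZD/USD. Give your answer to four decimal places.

By covered interest parity, F = S · (1+r_USD)^T / (1+r_NZD)^T
= 0.5565 × 1.048752 / 1.024676 = 0.5565 × 1.023496
F = 0.5696 USD per NZD

0.5696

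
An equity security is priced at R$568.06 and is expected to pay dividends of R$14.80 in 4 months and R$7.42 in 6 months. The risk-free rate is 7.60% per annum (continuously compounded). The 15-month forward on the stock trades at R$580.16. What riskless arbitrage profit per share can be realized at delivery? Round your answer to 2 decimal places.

PV(dividends) I = 14.80·e^(−0.0760·4/12) + 7.42·e^(−0.0760·6/12) = 21.5731
Fair forward F* = (S − I)·e^(rT) = (568.06 − 21.5731)·e^0.095000 = 546.4869 × 1.099659 = 600.9492
Market R$580.16 < fair 600.9492: forward underpriced → reverse cash-and-carry (short the stock, invest proceeds at r, pay the dividends, go long the forward).
Profit at T = |F_mkt − F*| = |580.16 − 600.9492| = R$20.79 per share

R$20.79 per share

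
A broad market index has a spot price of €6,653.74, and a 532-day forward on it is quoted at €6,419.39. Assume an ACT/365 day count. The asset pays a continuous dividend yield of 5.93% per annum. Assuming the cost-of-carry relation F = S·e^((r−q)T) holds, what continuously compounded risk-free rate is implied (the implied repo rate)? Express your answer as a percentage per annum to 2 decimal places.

From F = S·e^((r−q)T): (r − q) = ln(F/S)/T
ln(6419.39/6653.74) = ln(0.964779) = -0.035856
(r − q) = -0.035856 / (532/365) = -0.024600
r = ln(F/S)/T + q = -0.024600 + 0.0593 = 0.034700
r = 3.47%

3.47%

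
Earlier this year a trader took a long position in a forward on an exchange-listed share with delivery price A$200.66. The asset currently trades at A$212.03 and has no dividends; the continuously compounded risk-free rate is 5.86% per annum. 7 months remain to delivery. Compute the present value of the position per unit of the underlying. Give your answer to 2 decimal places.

A$18.11

Current fair forward for the remaining 7 months: F = S·e^(r·T), r = 0.0586
F = 212.03 · e^(0.0586 × 7/12) = 212.03 × 1.034774 = 219.4031
Value of long forward = (F − K)·e^(−rT) = (219.4031 − 200.66) · e^(−0.0586·7/12)
= 18.7431 × 0.966394 = 18.11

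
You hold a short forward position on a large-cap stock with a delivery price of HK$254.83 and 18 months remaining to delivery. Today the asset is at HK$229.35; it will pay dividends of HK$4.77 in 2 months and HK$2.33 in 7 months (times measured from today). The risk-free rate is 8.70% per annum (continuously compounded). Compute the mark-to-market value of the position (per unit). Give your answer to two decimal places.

HK$1.22

PV(remaining dividends) I = 4.77·e^(−0.0870·2/12) + 2.33·e^(−0.0870·7/12) = 6.9160
Current forward F = (S − I)·e^(rT) = (229.35 − 6.9160)·e^(0.0870·18/12) = 222.4340 × 1.139398 = 253.4409
Value (long) = (F − K)·e^(−rT) = (253.4409 − 254.83) × 0.877656 = -1.2192
Short position value = −(long value) = HK$1.22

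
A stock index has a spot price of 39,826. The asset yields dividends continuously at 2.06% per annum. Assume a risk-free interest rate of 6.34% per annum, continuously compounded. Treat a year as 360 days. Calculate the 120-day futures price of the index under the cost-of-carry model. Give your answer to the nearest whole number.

F = S·e^((r − q)T) = 39826 · e^((0.0634 − 0.0206) × 120/360)
= 39826 · e^0.014267 = 39826 × 1.014369
F = 40,398

40,398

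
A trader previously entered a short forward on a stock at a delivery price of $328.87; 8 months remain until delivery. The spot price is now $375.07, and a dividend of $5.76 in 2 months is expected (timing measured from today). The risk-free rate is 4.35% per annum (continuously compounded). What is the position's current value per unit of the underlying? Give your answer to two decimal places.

PV(remaining dividends) I = 5.76·e^(−0.0435·2/12) = 5.7184
Current forward F = (S − I)·e^(rT) = (375.07 − 5.7184)·e^(0.0435·8/12) = 369.3516 × 1.029425 = 380.2198
Value (long) = (F − K)·e^(−rT) = (380.2198 − 328.87) × 0.971416 = 49.8820
Short position value = −(long value) = -$49.88

-$49.88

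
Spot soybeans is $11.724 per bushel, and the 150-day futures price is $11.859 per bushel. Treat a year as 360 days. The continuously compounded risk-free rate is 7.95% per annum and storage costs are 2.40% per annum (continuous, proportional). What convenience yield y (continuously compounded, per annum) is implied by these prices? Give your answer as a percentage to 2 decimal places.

7.60%

F = S·e^((r+u−y)T) ⇒ (r+u−y) = ln(F/S)/T
ln(11.859/11.724) = 0.011449; /T ⇒ 0.027478
y = r + u − ln(F/S)/T = 0.0795 + 0.0240 − 0.027478 = 0.076022
y = 7.60%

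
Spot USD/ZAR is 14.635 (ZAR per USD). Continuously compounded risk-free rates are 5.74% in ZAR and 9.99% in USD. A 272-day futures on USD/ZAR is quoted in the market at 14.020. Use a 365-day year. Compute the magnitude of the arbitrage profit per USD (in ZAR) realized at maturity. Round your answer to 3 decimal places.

0.159 per USD (in ZAR)

Fair futures: F* = S·e^(carry·T), with carry = (r_ZAR − r_USD) = 0.0574 − 0.0999 = -0.0425
F* = 14.635 · e^(-0.0425 × 272/365) = 14.635 · e^-0.031671 = 14.635 × 0.968825 = 14.1788
Market 14.020 < fair 14.1788: forward underpriced → reverse cash-and-carry (short spot, go long the forward).
At maturity, profit = |F_mkt − F*| = |14.020 − 14.1788| = 0.159 per USD (in ZAR)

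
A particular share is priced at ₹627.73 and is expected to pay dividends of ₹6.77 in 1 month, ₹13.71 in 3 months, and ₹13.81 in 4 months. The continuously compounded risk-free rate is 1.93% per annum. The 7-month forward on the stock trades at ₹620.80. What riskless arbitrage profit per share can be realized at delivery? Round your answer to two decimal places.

₹20.47 per share

PV(dividends) I = 6.77·e^(−0.0193·1/12) + 13.71·e^(−0.0193·3/12) + 13.81·e^(−0.0193·4/12) = 34.1246
Fair forward F* = (S − I)·e^(rT) = (627.73 − 34.1246)·e^0.011258 = 593.6054 × 1.011322 = 600.3262
Market ₹620.80 > fair 600.3262: forward overpriced → cash-and-carry (borrow at r, buy the stock and collect the dividends, short the forward).
Profit at T = |F_mkt − F*| = |620.80 − 600.3262| = ₹20.47 per share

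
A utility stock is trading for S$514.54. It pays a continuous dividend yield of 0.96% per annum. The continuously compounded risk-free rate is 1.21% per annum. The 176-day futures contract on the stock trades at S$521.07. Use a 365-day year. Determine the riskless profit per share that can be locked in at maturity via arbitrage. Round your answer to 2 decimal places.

Fair futures: F* = S·e^(carry·T), with carry = (r − q) = 0.0121 − 0.0096 = 0.0025
F* = 514.54 · e^(0.0025 × 176/365) = 514.54 · e^0.001205 = 514.54 × 1.001206 = S$515.1605
Market S$521.07 > fair S$515.1605: forward overpriced → cash-and-carry (buy spot, short the forward).
At maturity, profit = |F_mkt − F*| = |521.07 − 515.1605| = S$5.91 per share

S$5.91 per share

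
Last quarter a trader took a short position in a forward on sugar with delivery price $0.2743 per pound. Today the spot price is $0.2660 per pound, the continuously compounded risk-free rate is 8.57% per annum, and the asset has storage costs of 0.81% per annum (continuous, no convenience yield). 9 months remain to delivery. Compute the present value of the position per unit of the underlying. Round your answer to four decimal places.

Current fair forward for the remaining 9 months: F = S·e^((r + u)·T), (r + u) = 0.0857 + 0.0081 = 0.0938
F = 0.2660 · e^(0.0938 × 9/12) = 0.2660 × 1.072884 = 0.2854
Value of long forward = (F − K)·e^(−rT) = (0.2854 − 0.2743) · e^(−0.0857·9/12)
= 0.0111 × 0.937747 = 0.0104
Short position value = −(long value) = -$0.0104

-$0.0104 per pound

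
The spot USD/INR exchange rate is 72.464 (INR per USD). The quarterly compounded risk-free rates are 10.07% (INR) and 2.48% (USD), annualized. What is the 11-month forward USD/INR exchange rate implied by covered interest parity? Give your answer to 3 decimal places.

77.602

By covered interest parity, F = S · (1+r_INR/4)^(4T) / (1+r_USD/4)^(4T)
= 72.464 × 1.095450 / 1.022922 = 72.464 × 1.070903
F = 77.602 INR per USD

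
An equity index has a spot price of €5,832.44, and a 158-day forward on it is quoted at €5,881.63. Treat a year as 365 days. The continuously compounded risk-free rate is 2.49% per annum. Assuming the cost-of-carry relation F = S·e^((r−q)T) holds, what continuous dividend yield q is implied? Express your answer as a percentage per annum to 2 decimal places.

From F = S·e^((r−q)T): (r − q) = ln(F/S)/T
ln(5881.63/5832.44) = ln(1.008434) = 0.008399
(r − q) = 0.008399 / (158/365) = 0.019403
q = r − ln(F/S)/T = 0.0249 − 0.019403 = 0.005497
q = 0.55%

0.55%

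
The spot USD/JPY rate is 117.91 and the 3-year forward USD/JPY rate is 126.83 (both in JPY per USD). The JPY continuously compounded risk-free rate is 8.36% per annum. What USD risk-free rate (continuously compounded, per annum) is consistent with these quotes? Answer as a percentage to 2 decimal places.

5.93%

F = S·e^((r_JPY − r_USD)T) ⇒ r_USD = r_JPY − ln(F/S)/T
ln(126.83/117.91) = 0.072926; /(3) = 0.024309
r_USD = 0.0836 − 0.024309 = 0.059291
r_USD = 5.93%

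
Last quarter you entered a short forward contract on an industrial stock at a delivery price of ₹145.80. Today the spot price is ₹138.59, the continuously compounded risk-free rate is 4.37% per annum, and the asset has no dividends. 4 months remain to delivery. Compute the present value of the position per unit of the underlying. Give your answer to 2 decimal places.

₹5.10

Current fair forward for the remaining 4 months: F = S·e^(r·T), r = 0.0437
F = 138.59 · e^(0.0437 × 4/12) = 138.59 × 1.014673 = 140.6235
Value of long forward = (F − K)·e^(−rT) = (140.6235 − 145.80) · e^(−0.0437·4/12)
= -5.1765 × 0.985539 = -5.10
Short position value = −(long value) = ₹5.10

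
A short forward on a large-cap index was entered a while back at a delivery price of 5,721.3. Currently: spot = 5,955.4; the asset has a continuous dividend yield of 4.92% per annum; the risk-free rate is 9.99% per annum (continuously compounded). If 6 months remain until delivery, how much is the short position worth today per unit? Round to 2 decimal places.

Current fair forward for the remaining 6 months: F = S·e^((r − q)·T), (r − q) = 0.0999 − 0.0492 = 0.0507
F = 5955.4 · e^(0.0507 × 6/12) = 5955.4 × 1.02567404 = 6108.2992
Value of long forward = (F − K)·e^(−rT) = (6108.2992 − 5721.3) · e^(−0.0999·6/12)
= 386.9992 × 0.95127699 = 368.14
Short position value = −(long value) = -368.14

-368.14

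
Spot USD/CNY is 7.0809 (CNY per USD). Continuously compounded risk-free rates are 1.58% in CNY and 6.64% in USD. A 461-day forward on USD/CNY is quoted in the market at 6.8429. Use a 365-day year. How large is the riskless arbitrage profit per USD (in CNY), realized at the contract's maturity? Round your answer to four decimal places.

Fair forward: F* = S·e^(carry·T), with carry = (r_CNY − r_USD) = 0.0158 − 0.0664 = -0.0506
F* = 7.0809 · e^(-0.0506 × 461/365) = 7.0809 · e^-0.063908 = 7.0809 × 0.938091 = 6.6425
Market 6.8429 > fair 6.6425: forward overpriced → cash-and-carry (buy spot, short the forward).
At maturity, profit = |F_mkt − F*| = |6.8429 − 6.6425| = 0.2004 per USD (in CNY)

0.2004 per USD (in CNY)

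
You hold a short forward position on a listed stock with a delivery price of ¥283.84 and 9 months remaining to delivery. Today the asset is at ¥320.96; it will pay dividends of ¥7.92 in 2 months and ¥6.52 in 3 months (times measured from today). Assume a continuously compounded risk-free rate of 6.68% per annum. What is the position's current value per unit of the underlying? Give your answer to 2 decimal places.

-¥36.75

PV(remaining dividends) I = 7.92·e^(−0.0668·2/12) + 6.52·e^(−0.0668·3/12) = 14.2443
Current forward F = (S − I)·e^(rT) = (320.96 − 14.2443)·e^(0.0668·9/12) = 306.7157 × 1.051376 = 322.4735
Value (long) = (F − K)·e^(−rT) = (322.4735 − 283.84) × 0.951134 = 36.7456
Short position value = −(long value) = -¥36.75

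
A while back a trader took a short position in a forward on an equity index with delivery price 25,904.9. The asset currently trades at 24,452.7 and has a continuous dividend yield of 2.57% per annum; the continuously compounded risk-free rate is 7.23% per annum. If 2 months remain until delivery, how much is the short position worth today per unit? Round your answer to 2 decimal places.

Current fair forward for the remaining 2 months: F = S·e^((r − q)·T), (r − q) = 0.0723 − 0.0257 = 0.0466
F = 24452.7 · e^(0.0466 × 2/12) = 24452.7 × 1.00779691 = 24643.3555
Value of long forward = (F − K)·e^(−rT) = (24643.3555 − 25904.9) · e^(−0.0723·2/12)
= -1261.5445 × 0.98802231 = -1246.43
Short position value = −(long value) = 1246.43

1246.43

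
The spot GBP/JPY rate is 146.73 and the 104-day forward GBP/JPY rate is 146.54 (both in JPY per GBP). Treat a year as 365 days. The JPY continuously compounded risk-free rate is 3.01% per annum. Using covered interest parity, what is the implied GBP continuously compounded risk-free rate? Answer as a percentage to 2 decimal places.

3.46%

F = S·e^((r_JPY − r_GBP)T) ⇒ r_GBP = r_JPY − ln(F/S)/T
ln(146.54/146.73) = -0.001296; /(104/365) = -0.004548
r_GBP = 0.0301 + 0.004548 = 0.034648
r_GBP = 3.46%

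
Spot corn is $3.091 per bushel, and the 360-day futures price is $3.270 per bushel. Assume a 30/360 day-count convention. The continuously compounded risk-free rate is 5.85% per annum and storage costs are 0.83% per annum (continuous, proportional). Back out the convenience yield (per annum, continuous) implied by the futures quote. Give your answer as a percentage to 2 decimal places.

1.05%

F = S·e^((r+u−y)T) ⇒ (r+u−y) = ln(F/S)/T
ln(3.270/3.091) = 0.056295; /T ⇒ 0.056295
y = r + u − ln(F/S)/T = 0.0585 + 0.0083 − 0.056295 = 0.010505
y = 1.05%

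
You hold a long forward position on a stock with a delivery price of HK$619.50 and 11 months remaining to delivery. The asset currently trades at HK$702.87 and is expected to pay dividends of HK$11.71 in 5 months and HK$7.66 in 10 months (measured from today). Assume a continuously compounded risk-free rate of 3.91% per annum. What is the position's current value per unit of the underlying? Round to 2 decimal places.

PV(remaining dividends) I = 11.71·e^(−0.0391·5/12) + 7.66·e^(−0.0391·10/12) = 18.9352
Current forward F = (S − I)·e^(rT) = (702.87 − 18.9352)·e^(0.0391·11/12) = 683.9348 × 1.036492 = 708.8929
Value (long) = (F − K)·e^(−rT) = (708.8929 − 619.50) × 0.964793 = 86.2456
Value = HK$86.25

HK$86.25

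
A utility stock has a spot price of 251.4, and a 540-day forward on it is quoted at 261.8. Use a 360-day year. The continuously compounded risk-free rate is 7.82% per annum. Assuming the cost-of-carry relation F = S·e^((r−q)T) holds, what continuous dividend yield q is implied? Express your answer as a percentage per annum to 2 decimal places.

From F = S·e^((r−q)T): (r − q) = ln(F/S)/T
ln(261.8/251.4) = ln(1.041368) = 0.040535
(r − q) = 0.040535 / (540/360) = 0.027023
q = r − ln(F/S)/T = 0.0782 − 0.027023 = 0.051177
q = 5.12%

5.12%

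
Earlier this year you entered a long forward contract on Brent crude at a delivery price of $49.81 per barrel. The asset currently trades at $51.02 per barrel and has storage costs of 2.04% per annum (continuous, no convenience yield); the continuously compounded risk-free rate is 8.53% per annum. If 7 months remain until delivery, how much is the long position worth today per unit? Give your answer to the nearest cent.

Current fair forward for the remaining 7 months: F = S·e^((r + u)·T), (r + u) = 0.0853 + 0.0204 = 0.1057
F = 51.02 · e^(0.1057 × 7/12) = 51.02 × 1.063599 = 54.2648
Value of long forward = (F − K)·e^(−rT) = (54.2648 − 49.81) · e^(−0.0853·7/12)
= 4.4548 × 0.951459 = 4.24

$4.24 per barrel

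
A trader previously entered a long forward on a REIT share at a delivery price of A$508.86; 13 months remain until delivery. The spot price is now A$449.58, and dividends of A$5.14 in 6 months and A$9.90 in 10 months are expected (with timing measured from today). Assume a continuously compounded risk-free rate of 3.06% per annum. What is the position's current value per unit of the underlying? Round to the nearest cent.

-A$57.40

PV(remaining dividends) I = 5.14·e^(−0.0306·6/12) + 9.90·e^(−0.0306·10/12) = 14.7127
Current forward F = (S − I)·e^(rT) = (449.58 − 14.7127)·e^(0.0306·13/12) = 434.8673 × 1.033706 = 449.5249
Value (long) = (F − K)·e^(−rT) = (449.5249 − 508.86) × 0.967393 = -57.4004
Value = -A$57.40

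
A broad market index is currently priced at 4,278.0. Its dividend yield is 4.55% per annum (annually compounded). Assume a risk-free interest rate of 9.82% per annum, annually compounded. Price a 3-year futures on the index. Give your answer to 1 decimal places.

F = S · (1+r)^T / (1+q)^T
= 4278.0 × 1.324477 / 1.142805 = 4278.0 × 1.158970
F = 4,958.1

4,958.1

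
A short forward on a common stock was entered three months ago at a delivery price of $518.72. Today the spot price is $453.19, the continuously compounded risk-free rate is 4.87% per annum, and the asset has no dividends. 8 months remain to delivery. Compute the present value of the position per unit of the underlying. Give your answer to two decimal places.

Current fair forward for the remaining 8 months: F = S·e^(r·T), r = 0.0487
F = 453.19 · e^(0.0487 × 8/12) = 453.19 × 1.032999 = 468.1448
Value of long forward = (F − K)·e^(−rT) = (468.1448 − 518.72) · e^(−0.0487·8/12)
= -50.5752 × 0.968055 = -48.96
Short position value = −(long value) = $48.96

$48.96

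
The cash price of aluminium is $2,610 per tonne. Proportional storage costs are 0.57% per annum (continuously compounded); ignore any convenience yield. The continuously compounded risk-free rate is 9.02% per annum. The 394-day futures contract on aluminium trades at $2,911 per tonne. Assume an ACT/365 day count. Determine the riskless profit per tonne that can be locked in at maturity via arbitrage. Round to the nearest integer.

$16 per tonne

Fair futures: F* = S·e^(carry·T), with carry = (r + u) = 0.0902 + 0.0057 = 0.0959
F* = 2610 · e^(0.0959 × 394/365) = 2610 · e^0.103519 = 2610 × 1.109067 = $2894.6649
Market $2911 > fair $2894.6649: forward overpriced → cash-and-carry (buy spot, short the forward).
At maturity, profit = |F_mkt − F*| = |2911 − 2894.6649| = $16 per tonne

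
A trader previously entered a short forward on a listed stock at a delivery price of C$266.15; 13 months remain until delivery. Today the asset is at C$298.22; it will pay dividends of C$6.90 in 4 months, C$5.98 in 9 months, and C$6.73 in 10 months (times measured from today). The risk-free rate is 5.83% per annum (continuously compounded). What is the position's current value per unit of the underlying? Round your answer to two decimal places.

PV(remaining dividends) I = 6.90·e^(−0.0583·4/12) + 5.98·e^(−0.0583·9/12) + 6.73·e^(−0.0583·10/12) = 18.9022
Current forward F = (S − I)·e^(rT) = (298.22 − 18.9022)·e^(0.0583·13/12) = 279.3178 × 1.065195 = 297.5279
Value (long) = (F − K)·e^(−rT) = (297.5279 − 266.15) × 0.938795 = 29.4574
Short position value = −(long value) = -C$29.46

-C$29.46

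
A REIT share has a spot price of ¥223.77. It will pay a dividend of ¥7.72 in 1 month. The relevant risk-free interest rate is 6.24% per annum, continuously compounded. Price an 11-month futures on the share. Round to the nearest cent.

¥228.81

PV(dividends) I = 7.72·e^(−0.0624·1/12)
I = 7.6800
F = (S − I)·e^(rT) = (223.77 − 7.6800) · e^(0.0624·11/12)
= 216.0900 · e^0.057200 = 216.0900 × 1.058868 = ¥228.81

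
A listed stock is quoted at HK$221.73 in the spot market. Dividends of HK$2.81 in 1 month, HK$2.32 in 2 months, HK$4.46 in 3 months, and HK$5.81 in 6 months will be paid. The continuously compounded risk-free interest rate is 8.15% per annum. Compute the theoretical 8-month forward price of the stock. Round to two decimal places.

HK$218.24

PV(dividends) I = 2.81·e^(−0.0815·1/12) + 2.32·e^(−0.0815·2/12) + 4.46·e^(−0.0815·3/12) + 5.81·e^(−0.0815·6/12)
I = 2.7910 + 2.2887 + 4.3700 + 5.5780 = 15.0277
F = (S − I)·e^(rT) = (221.73 − 15.0277) · e^(0.0815·8/12)
= 206.7023 · e^0.054333 = 206.7023 × 1.055836 = HK$218.24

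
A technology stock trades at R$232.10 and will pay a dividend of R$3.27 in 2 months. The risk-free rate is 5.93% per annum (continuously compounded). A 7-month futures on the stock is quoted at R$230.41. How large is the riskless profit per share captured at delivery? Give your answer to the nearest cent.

R$6.51 per share

PV(dividends) I = 3.27·e^(−0.0593·2/12) = 3.2378
Fair futures F* = (S − I)·e^(rT) = (232.10 − 3.2378)·e^0.034592 = 228.8622 × 1.035197 = 236.9175
Market R$230.41 < fair 236.9175: forward underpriced → reverse cash-and-carry (short the stock, invest proceeds at r, pay the dividends, go long the forward).
Profit at T = |F_mkt − F*| = |230.41 − 236.9175| = R$6.51 per share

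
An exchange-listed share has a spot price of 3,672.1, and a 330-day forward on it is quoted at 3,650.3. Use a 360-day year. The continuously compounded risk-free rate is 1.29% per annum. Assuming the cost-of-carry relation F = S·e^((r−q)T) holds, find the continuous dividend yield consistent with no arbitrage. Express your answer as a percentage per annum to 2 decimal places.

From F = S·e^((r−q)T): (r − q) = ln(F/S)/T
ln(3650.3/3672.1) = ln(0.994063) = -0.005955
(r − q) = -0.005955 / (330/360) = -0.006496
q = r − ln(F/S)/T = 0.0129 + 0.006496 = 0.019396
q = 1.94%

1.94%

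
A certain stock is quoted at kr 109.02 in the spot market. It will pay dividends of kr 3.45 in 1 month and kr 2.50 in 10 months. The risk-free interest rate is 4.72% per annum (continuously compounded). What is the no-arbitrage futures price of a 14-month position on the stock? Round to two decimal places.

kr 109.02

PV(dividends) I = 3.45·e^(−0.0472·1/12) + 2.50·e^(−0.0472·10/12)
I = 3.4365 + 2.4036 = 5.8401
F = (S − I)·e^(rT) = (109.02 − 5.8401) · e^(0.0472·14/12)
= 103.1799 · e^0.055067 = 103.1799 × 1.056611 = kr 109.02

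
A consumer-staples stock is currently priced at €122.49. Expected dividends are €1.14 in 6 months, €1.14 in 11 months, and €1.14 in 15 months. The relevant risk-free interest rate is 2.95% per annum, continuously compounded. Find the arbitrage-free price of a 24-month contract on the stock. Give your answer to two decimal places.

€126.40

PV(dividends) I = 1.14·e^(−0.0295·6/12) + 1.14·e^(−0.0295·11/12) + 1.14·e^(−0.0295·15/12)
I = 1.1233 + 1.1096 + 1.0987 = 3.3316
F = (S − I)·e^(rT) = (122.49 − 3.3316) · e^(0.0295·24/12)
= 119.1584 · e^0.059000 = 119.1584 × 1.060775 = €126.40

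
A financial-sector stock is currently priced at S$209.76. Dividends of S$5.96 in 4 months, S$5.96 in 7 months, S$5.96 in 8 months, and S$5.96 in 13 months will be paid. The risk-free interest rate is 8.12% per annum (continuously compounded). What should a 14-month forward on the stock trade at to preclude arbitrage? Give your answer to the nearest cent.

PV(dividends) I = 5.96·e^(−0.0812·4/12) + 5.96·e^(−0.0812·7/12) + 5.96·e^(−0.0812·8/12) + 5.96·e^(−0.0812·13/12)
I = 5.8008 + 5.6843 + 5.6459 + 5.4581 = 22.5891
F = (S − I)·e^(rT) = (209.76 − 22.5891) · e^(0.0812·14/12)
= 187.1709 · e^0.094733 = 187.1709 × 1.099365 = S$205.77

S$205.77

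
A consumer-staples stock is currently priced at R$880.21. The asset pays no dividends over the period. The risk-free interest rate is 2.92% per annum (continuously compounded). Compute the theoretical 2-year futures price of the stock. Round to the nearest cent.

F = S·e^(rT) = 880.21 · e^(0.0292 × 2)
= 880.21 · e^0.058400 = 880.21 × 1.060139
F = R$933.14

R$933.14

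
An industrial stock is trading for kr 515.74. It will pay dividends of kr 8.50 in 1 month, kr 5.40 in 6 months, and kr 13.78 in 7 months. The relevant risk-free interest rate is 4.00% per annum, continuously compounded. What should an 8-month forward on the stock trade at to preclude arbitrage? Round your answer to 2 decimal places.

kr 501.72

PV(dividends) I = 8.50·e^(−0.0400·1/12) + 5.40·e^(−0.0400·6/12) + 13.78·e^(−0.0400·7/12)
I = 8.4717 + 5.2931 + 13.4622 = 27.2270
F = (S − I)·e^(rT) = (515.74 − 27.2270) · e^(0.0400·8/12)
= 488.5130 · e^0.026667 = 488.5130 × 1.027026 = kr 501.72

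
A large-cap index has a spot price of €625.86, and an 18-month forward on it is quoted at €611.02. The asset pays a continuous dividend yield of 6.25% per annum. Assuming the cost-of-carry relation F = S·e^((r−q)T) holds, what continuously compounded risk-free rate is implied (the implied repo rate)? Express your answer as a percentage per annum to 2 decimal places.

4.65%

From F = S·e^((r−q)T): (r − q) = ln(F/S)/T
ln(611.02/625.86) = ln(0.976289) = -0.023997
(r − q) = -0.023997 / (18/12) = -0.015998
r = ln(F/S)/T + q = -0.015998 + 0.0625 = 0.046502
r = 4.65%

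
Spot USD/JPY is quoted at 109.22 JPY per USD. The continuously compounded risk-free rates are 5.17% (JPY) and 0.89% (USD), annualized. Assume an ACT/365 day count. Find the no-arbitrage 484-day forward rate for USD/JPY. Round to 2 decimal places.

F = S·e^((r_JPY − r_USD)T) = 109.22 · e^((0.0517 − 0.0089) × 484/365)
= 109.22 · e^0.056754 = 109.22 × 1.058395
F = 115.60 JPY per USD

115.60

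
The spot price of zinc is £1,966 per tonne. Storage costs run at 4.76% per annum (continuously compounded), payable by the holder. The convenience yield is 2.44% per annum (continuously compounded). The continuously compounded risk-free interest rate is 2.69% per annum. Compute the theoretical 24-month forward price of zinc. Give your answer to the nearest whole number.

Net carry = r + u − y = 0.0269 + 0.0476 − 0.0244 = 0.0501
F = S·e^((r+u−y)T) = 1966 · e^(0.0501 × 24/12) = 1966 · e^0.100200
= 1966 × 1.105392 = £2,173 per tonne

£2,173 per tonne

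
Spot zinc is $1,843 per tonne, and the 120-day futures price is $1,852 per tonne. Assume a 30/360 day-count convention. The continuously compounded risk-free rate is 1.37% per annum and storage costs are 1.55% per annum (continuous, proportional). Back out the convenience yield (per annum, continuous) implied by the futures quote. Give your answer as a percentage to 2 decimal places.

1.46%

F = S·e^((r+u−y)T) ⇒ (r+u−y) = ln(F/S)/T
ln(1852/1843) = 0.004871; /T ⇒ 0.014613
y = r + u − ln(F/S)/T = 0.0137 + 0.0155 − 0.014613 = 0.014587
y = 1.46%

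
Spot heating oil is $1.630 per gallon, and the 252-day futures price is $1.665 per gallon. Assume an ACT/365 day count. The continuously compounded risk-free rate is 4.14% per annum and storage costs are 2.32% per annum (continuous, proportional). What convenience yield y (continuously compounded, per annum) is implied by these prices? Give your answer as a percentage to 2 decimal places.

3.38%

F = S·e^((r+u−y)T) ⇒ (r+u−y) = ln(F/S)/T
ln(1.665/1.630) = 0.021245; /T ⇒ 0.030772
y = r + u − ln(F/S)/T = 0.0414 + 0.0232 − 0.030772 = 0.033828
y = 3.38%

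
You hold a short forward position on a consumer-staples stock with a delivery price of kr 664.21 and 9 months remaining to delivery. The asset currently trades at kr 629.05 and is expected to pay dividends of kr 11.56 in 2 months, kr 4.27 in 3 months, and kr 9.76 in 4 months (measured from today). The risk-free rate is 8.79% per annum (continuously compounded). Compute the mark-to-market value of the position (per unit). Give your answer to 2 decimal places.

kr 17.83

PV(remaining dividends) I = 11.56·e^(−0.0879·2/12) + 4.27·e^(−0.0879·3/12) + 9.76·e^(−0.0879·4/12) = 25.0473
Current forward F = (S − I)·e^(rT) = (629.05 − 25.0473)·e^(0.0879·9/12) = 604.0027 × 1.068147 = 645.1637
Value (long) = (F − K)·e^(−rT) = (645.1637 − 664.21) × 0.936201 = -17.8312
Short position value = −(long value) = kr 17.83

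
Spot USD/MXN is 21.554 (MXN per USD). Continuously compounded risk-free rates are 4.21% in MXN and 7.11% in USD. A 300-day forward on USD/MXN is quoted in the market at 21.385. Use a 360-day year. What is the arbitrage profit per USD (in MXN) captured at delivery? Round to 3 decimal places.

Fair forward: F* = S·e^(carry·T), with carry = (r_MXN − r_USD) = 0.0421 − 0.0711 = -0.0290
F* = 21.554 · e^(-0.0290 × 300/360) = 21.554 · e^-0.024167 = 21.554 × 0.976123 = 21.0394
Market 21.385 > fair 21.0394: forward overpriced → cash-and-carry (buy spot, short the forward).
At maturity, profit = |F_mkt − F*| = |21.385 − 21.0394| = 0.346 per USD (in MXN)

0.346 per USD (in MXN)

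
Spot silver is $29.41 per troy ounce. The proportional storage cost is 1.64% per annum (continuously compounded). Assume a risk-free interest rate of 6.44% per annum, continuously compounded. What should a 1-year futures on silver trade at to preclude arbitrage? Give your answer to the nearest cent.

$31.88 per troy ounce

Net carry = r + u − y = 0.0644 + 0.0164 − 0.0000 = 0.0808
F = S·e^((r+u−y)T) = 29.41 · e^(0.0808 × 1) = 29.41 · e^0.080800
= 29.41 × 1.084154 = $31.88 per troy ounce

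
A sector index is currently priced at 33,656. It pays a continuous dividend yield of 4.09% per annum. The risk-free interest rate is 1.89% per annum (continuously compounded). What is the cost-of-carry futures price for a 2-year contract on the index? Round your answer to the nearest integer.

F = S·e^((r − q)T) = 33656 · e^((0.0189 − 0.0409) × 2)
= 33656 · e^-0.044000 = 33656 × 0.956954
F = 32,207

32,207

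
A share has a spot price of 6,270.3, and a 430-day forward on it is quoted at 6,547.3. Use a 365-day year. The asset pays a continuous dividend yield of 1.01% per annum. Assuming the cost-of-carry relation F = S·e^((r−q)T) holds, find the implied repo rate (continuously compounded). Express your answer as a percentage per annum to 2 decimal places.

4.68%

From F = S·e^((r−q)T): (r − q) = ln(F/S)/T
ln(6547.3/6270.3) = ln(1.044177) = 0.043229
(r − q) = 0.043229 / (430/365) = 0.036694
r = ln(F/S)/T + q = 0.036694 + 0.0101 = 0.046794
r = 4.68%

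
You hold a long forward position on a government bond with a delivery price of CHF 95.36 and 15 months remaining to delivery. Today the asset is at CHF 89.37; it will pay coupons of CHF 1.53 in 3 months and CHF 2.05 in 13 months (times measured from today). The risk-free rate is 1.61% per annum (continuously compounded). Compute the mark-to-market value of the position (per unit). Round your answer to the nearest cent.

PV(remaining coupons) I = 1.53·e^(−0.0161·3/12) + 2.05·e^(−0.0161·13/12) = 3.5384
Current forward F = (S − I)·e^(rT) = (89.37 − 3.5384)·e^(0.0161·15/12) = 85.8316 × 1.020329 = 87.5765
Value (long) = (F − K)·e^(−rT) = (87.5765 − 95.36) × 0.980076 = -7.6284
Value = -CHF 7.63

-CHF 7.63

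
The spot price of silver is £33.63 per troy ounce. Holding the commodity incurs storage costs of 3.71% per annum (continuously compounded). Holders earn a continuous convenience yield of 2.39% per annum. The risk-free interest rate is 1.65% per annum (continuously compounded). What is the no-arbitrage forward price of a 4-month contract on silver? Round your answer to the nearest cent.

£33.96 per troy ounce

Net carry = r + u − y = 0.0165 + 0.0371 − 0.0239 = 0.0297
F = S·e^((r+u−y)T) = 33.63 · e^(0.0297 × 4/12) = 33.63 · e^0.009900
= 33.63 × 1.009949 = £33.96 per troy ounce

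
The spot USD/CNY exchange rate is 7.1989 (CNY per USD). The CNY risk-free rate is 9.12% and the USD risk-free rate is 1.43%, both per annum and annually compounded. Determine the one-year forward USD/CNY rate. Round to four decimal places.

7.7447

By covered interest parity, F = S · (1+r_CNY)^T / (1+r_USD)^T
= 7.1989 × 1.091200 / 1.014300 = 7.1989 × 1.075816
F = 7.7447 CNY per USD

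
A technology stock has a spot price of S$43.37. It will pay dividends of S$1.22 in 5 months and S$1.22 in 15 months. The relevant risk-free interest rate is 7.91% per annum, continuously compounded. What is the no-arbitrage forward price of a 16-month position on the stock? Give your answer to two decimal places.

PV(dividends) I = 1.22·e^(−0.0791·5/12) + 1.22·e^(−0.0791·15/12)
I = 1.1804 + 1.1051 = 2.2855
F = (S − I)·e^(rT) = (43.37 − 2.2855) · e^(0.0791·16/12)
= 41.0845 · e^0.105467 = 41.0845 × 1.111229 = S$45.65

S$45.65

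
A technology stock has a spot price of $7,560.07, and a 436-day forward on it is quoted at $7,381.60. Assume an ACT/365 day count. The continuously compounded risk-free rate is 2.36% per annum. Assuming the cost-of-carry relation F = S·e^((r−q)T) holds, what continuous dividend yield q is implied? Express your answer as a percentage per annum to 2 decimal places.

4.36%

From F = S·e^((r−q)T): (r − q) = ln(F/S)/T
ln(7381.60/7560.07) = ln(0.976393) = -0.023890
(r − q) = -0.023890 / (436/365) = -0.020000
q = r − ln(F/S)/T = 0.0236 + 0.020000 = 0.043600
q = 4.36%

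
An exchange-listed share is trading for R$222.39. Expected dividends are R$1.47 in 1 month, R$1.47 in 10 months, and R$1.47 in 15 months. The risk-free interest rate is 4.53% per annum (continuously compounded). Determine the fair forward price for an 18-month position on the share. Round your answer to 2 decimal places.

R$233.46

PV(dividends) I = 1.47·e^(−0.0453·1/12) + 1.47·e^(−0.0453·10/12) + 1.47·e^(−0.0453·15/12)
I = 1.4645 + 1.4155 + 1.3891 = 4.2691
F = (S − I)·e^(rT) = (222.39 − 4.2691) · e^(0.0453·18/12)
= 218.1209 · e^0.067950 = 218.1209 × 1.070312 = R$233.46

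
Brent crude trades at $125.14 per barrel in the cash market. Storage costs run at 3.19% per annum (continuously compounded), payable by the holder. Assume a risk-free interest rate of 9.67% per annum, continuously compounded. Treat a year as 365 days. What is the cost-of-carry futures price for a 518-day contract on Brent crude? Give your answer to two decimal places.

Net carry = r + u − y = 0.0967 + 0.0319 − 0.0000 = 0.1286
F = S·e^((r+u−y)T) = 125.14 · e^(0.1286 × 518/365) = 125.14 · e^0.182506
= 125.14 × 1.200221 = $150.20 per barrel

$150.20 per barrel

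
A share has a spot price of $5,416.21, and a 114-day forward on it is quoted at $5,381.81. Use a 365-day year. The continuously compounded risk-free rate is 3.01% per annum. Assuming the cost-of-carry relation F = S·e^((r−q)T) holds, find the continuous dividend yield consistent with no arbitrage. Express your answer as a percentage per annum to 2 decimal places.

5.05%

From F = S·e^((r−q)T): (r − q) = ln(F/S)/T
ln(5381.81/5416.21) = ln(0.993649) = -0.006371
(r − q) = -0.006371 / (114/365) = -0.020398
q = r − ln(F/S)/T = 0.0301 + 0.020398 = 0.050498
q = 5.05%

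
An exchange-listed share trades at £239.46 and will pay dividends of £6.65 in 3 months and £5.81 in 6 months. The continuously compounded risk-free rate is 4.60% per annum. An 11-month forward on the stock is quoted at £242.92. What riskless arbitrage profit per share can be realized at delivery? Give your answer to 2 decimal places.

PV(dividends) I = 6.65·e^(−0.0460·3/12) + 5.81·e^(−0.0460·6/12) = 12.2519
Fair forward F* = (S − I)·e^(rT) = (239.46 − 12.2519)·e^0.042167 = 227.2081 × 1.043069 = 236.9937
Market £242.92 > fair 236.9937: forward overpriced → cash-and-carry (borrow at r, buy the stock and collect the dividends, short the forward).
Profit at T = |F_mkt − F*| = |242.92 − 236.9937| = £5.93 per share

£5.93 per share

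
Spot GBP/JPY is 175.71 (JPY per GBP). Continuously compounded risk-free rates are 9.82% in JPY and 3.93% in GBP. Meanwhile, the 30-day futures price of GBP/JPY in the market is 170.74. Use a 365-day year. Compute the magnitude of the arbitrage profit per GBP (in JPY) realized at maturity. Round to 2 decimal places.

5.82 per GBP (in JPY)

Fair futures: F* = S·e^(carry·T), with carry = (r_JPY − r_GBP) = 0.0982 − 0.0393 = 0.0589
F* = 175.71 · e^(0.0589 × 30/365) = 175.71 · e^0.004841 = 175.71 × 1.004853 = 176.5627
Market 170.74 < fair 176.5627: forward underpriced → reverse cash-and-carry (short spot, go long the forward).
At maturity, profit = |F_mkt − F*| = |170.74 − 176.5627| = 5.82 per GBP (in JPY)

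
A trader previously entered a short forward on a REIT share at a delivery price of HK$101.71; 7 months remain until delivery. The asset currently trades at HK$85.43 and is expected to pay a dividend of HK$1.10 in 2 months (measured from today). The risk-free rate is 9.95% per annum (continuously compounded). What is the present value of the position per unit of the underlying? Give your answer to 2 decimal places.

HK$11.63

PV(remaining dividends) I = 1.10·e^(−0.0995·2/12) = 1.0819
Current forward F = (S − I)·e^(rT) = (85.43 − 1.0819)·e^(0.0995·7/12) = 84.3481 × 1.059759 = 89.3887
Value (long) = (F − K)·e^(−rT) = (89.3887 − 101.71) × 0.943611 = -11.6265
Short position value = −(long value) = HK$11.63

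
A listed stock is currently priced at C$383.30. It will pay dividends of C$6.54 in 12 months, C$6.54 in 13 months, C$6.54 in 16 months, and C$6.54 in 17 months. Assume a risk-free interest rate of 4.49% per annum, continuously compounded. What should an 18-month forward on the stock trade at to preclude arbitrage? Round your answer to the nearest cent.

C$383.50

PV(dividends) I = 6.54·e^(−0.0449·12/12) + 6.54·e^(−0.0449·13/12) + 6.54·e^(−0.0449·16/12) + 6.54·e^(−0.0449·17/12)
I = 6.2528 + 6.2295 + 6.1600 + 6.1370 = 24.7793
F = (S − I)·e^(rT) = (383.30 − 24.7793) · e^(0.0449·18/12)
= 358.5207 · e^0.067350 = 358.5207 × 1.069670 = C$383.50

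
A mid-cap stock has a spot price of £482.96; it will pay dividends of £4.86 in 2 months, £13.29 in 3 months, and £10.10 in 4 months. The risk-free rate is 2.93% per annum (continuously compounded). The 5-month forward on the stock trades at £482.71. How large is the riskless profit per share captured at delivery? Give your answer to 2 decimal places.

PV(dividends) I = 4.86·e^(−0.0293·2/12) + 13.29·e^(−0.0293·3/12) + 10.10·e^(−0.0293·4/12) = 28.0312
Fair forward F* = (S − I)·e^(rT) = (482.96 − 28.0312)·e^0.012208 = 454.9288 × 1.012283 = 460.5167
Market £482.71 > fair 460.5167: forward overpriced → cash-and-carry (borrow at r, buy the stock and collect the dividends, short the forward).
Profit at T = |F_mkt − F*| = |482.71 − 460.5167| = £22.19 per share

£22.19 per share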